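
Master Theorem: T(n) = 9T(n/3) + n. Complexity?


a=9, b=3, c=1. log_3(9)=2 > c=1. Case 1: O(n^log_b(a)) = O(n^2)
Complexity: O(n^2)


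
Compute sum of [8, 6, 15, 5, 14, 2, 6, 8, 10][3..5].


Prefix sums: [0, 8, 14, 29, 34, 48, 50, 56, 64, 74]
Sum[3..5] = prefix[6] - prefix[3] = 50 - 29 = 21


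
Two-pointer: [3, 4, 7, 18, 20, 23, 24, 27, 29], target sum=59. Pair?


Two pointers: lo=0, hi=8
No pair sums to 59


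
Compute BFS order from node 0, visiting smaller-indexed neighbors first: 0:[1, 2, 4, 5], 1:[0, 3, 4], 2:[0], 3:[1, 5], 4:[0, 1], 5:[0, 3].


BFS queue: start with [0]
Visit order: [0, 1, 2, 4, 5, 3]


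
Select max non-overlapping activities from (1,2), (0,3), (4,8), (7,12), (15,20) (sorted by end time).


Greedy: pick earliest-ending, then skip overlaps.
Selected (3 activities): [(1, 2), (4, 8), (15, 20)]


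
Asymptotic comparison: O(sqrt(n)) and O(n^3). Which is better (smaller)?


sublinear grows slower than cubic
O(sqrt(n)) is asymptotically smaller; O(n^3) grows faster


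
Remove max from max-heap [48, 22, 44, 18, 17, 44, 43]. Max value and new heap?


Max = 48
Replace root with last, heapify down
Resulting heap: [44, 22, 44, 18, 17, 43]


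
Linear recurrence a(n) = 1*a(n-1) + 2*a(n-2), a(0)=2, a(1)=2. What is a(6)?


Build bottom-up:
...a(4)=22, a(5)=42, a(6)=1*42+2*22=86


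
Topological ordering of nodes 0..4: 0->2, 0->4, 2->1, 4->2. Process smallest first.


Kahn's algorithm, process smallest node first
Order: [0, 3, 4, 2, 1]


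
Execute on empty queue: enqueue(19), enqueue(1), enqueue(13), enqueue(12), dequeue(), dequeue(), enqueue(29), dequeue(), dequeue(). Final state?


enqueue(19) -> [19]
enqueue(1) -> [19, 1]
enqueue(13) -> [19, 1, 13]
enqueue(12) -> [19, 1, 13, 12]
dequeue() returns 19 -> [1, 13, 12]
dequeue() returns 1 -> [13, 12]
enqueue(29) -> [13, 12, 29]
dequeue() returns 13 -> [12, 29]
dequeue() returns 12 -> [29]
Final queue (front to back): [29]


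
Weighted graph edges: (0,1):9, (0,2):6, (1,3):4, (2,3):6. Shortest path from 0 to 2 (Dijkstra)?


Dijkstra from 0:
Distances: {0: 0, 1: 9, 2: 6, 3: 12}
Shortest distance to 2 = 6, path = [0, 2]


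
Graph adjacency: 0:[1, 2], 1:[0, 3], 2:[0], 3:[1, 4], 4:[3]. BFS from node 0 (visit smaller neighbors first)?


BFS queue: start with [0]
Visit order: [0, 1, 2, 3, 4]


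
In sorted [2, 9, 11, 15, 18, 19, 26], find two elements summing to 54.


Two pointers: lo=0, hi=6
No pair sums to 54


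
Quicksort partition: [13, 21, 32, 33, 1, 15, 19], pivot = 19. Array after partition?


Elements <= 19 go left of pivot.
Result: [13, 1, 15, 19, 21, 32, 33], pivot at index 3


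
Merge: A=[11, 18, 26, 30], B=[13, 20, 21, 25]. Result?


Compare heads, take smaller each step.
Merged: [11, 13, 18, 20, 21, 25, 26, 30]


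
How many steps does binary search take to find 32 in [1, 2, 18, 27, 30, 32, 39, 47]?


Search for 32:
[0,7] mid=3 arr[3]=27
[4,7] mid=5 arr[5]=32
Total: 2 comparisons


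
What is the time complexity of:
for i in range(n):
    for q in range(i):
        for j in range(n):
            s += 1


Per nesting level: O(n) * O(n) [triangular over i] * O(n) = O(n^3)
Complexity: O(n^3)


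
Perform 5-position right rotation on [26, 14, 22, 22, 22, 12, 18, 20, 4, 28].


Right rotate by 5: [12, 18, 20, 4, 28, 26, 14, 22, 22, 22]


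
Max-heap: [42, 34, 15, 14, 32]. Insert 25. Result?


Append 25: [42, 34, 15, 14, 32, 25]
Bubble up: swap idx 5(25) with idx 2(15)
Result: [42, 34, 25, 14, 32, 15]


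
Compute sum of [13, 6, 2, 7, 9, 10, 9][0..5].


Prefix sums: [0, 13, 19, 21, 28, 37, 47, 56]
Sum[0..5] = prefix[6] - prefix[0] = 47 - 0 = 47


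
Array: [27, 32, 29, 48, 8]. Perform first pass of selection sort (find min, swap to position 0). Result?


After one pass: [8, 32, 29, 48, 27]


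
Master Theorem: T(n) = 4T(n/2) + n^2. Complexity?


a=4, b=2, c=2. log_2(4)=2 = c=2. Case 2: O(n^c log n) = O(n^2 log n)
Complexity: O(n^2 log n)


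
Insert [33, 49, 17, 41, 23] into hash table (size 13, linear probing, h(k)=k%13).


Insertions: 33->slot 7; 49->slot 10; 17->slot 4; 41->slot 2; 23->slot 11
Table: [None, None, 41, None, 17, None, None, 33, None, None, 49, 23, None]


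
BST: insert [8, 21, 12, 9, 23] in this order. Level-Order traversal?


Root = 8; build tree by BST insertion.
Level-Order traversal: [8, 21, 12, 23, 9]


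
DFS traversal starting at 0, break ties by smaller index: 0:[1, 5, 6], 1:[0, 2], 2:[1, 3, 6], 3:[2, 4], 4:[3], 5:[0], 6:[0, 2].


DFS stack-based: start with [0]
Visit order: [0, 1, 2, 3, 4, 6, 5]


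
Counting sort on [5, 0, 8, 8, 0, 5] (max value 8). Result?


Count array: [2, 0, 0, 0, 0, 2, 0, 0, 2]
Reconstruct: [0, 0, 5, 5, 8, 8]


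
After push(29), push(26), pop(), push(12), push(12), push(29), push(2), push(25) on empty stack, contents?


push(29) -> [29]
push(26) -> [29, 26]
pop() returns 26 -> [29]
push(12) -> [29, 12]
push(12) -> [29, 12, 12]
push(29) -> [29, 12, 12, 29]
push(2) -> [29, 12, 12, 29, 2]
push(25) -> [29, 12, 12, 29, 2, 25]
Final stack (bottom to top): [29, 12, 12, 29, 2, 25]


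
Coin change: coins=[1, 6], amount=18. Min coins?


dp[0]=0; dp[i]=1+min(dp[i-c] for c in coins)
...dp[13]=3, dp[14]=4, dp[15]=5, dp[16]=6, dp[17]=7, dp[18]=3
Minimum coins for 18 = 3


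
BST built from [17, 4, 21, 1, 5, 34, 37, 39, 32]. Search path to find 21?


BST root = 17
Search for 21: compare at each node
Path: [17, 21]


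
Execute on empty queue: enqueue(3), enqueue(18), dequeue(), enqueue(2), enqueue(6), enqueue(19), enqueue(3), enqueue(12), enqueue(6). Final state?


enqueue(3) -> [3]
enqueue(18) -> [3, 18]
dequeue() returns 3 -> [18]
enqueue(2) -> [18, 2]
enqueue(6) -> [18, 2, 6]
enqueue(19) -> [18, 2, 6, 19]
enqueue(3) -> [18, 2, 6, 19, 3]
enqueue(12) -> [18, 2, 6, 19, 3, 12]
enqueue(6) -> [18, 2, 6, 19, 3, 12, 6]
Final queue (front to back): [18, 2, 6, 19, 3, 12, 6]


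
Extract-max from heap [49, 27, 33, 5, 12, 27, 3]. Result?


Max = 49
Replace root with last, heapify down
Resulting heap: [33, 27, 27, 5, 12, 3]


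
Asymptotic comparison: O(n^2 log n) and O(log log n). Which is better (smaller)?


double-logarithmic grows slower than n^2 log n
O(log log n) is asymptotically smaller; O(n^2 log n) grows faster


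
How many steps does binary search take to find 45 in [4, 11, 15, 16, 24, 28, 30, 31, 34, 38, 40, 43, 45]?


Search for 45:
[0,12] mid=6 arr[6]=30
[7,12] mid=9 arr[9]=38
[10,12] mid=11 arr[11]=43
[12,12] mid=12 arr[12]=45
Total: 4 comparisons


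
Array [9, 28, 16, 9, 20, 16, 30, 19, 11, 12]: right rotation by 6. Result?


Right rotate by 6: [20, 16, 30, 19, 11, 12, 9, 28, 16, 9]


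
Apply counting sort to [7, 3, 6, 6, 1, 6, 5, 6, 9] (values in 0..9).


Count array: [0, 1, 0, 1, 0, 1, 4, 1, 0, 1]
Reconstruct: [1, 3, 5, 6, 6, 6, 6, 7, 9]


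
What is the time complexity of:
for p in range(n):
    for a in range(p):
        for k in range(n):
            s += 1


Per nesting level: O(n) * O(n) [triangular over p] * O(n) = O(n^3)
Complexity: O(n^3)


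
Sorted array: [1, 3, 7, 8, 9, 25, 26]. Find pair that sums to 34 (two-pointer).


Two pointers: lo=0, hi=6
Found pair: (8, 26) summing to 34


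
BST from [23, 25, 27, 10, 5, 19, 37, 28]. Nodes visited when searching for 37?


BST root = 23
Search for 37: compare at each node
Path: [23, 25, 27, 37]


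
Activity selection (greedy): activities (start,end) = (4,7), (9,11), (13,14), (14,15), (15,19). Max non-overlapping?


Greedy: pick earliest-ending, then skip overlaps.
Selected (5 activities): [(4, 7), (9, 11), (13, 14), (14, 15), (15, 19)]


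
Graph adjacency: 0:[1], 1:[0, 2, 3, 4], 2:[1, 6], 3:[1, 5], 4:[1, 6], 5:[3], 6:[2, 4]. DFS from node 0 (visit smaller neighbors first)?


DFS stack-based: start with [0]
Visit order: [0, 1, 2, 6, 4, 3, 5]


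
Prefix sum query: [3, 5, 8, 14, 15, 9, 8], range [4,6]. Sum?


Prefix sums: [0, 3, 8, 16, 30, 45, 54, 62]
Sum[4..6] = prefix[7] - prefix[4] = 62 - 30 = 32


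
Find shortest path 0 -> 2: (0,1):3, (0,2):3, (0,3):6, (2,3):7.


Dijkstra from 0:
Distances: {0: 0, 1: 3, 2: 3, 3: 6}
Shortest distance to 2 = 3, path = [0, 2]


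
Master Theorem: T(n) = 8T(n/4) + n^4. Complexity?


a=8, b=4, c=4. log_4(8)=1.5 < c=4. Case 3: O(n^c) = O(n^4)
Complexity: O(n^4)


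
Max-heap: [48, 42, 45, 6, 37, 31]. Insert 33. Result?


Append 33: [48, 42, 45, 6, 37, 31, 33]
Bubble up: no swaps needed
Result: [48, 42, 45, 6, 37, 31, 33]


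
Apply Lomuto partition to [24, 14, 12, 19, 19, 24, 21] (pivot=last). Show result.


Elements <= 21 go left of pivot.
Result: [14, 12, 19, 19, 21, 24, 24], pivot at index 4


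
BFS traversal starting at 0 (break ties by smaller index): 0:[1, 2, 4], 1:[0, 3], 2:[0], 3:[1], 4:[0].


BFS queue: start with [0]
Visit order: [0, 1, 2, 4, 3]


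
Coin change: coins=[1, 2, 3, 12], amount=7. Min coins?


dp[0]=0; dp[i]=1+min(dp[i-c] for c in coins)
...dp[2]=1, dp[3]=1, dp[4]=2, dp[5]=2, dp[6]=2, dp[7]=3
Minimum coins for 7 = 3


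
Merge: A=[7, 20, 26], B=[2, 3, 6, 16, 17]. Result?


Compare heads, take smaller each step.
Merged: [2, 3, 6, 7, 16, 17, 20, 26]


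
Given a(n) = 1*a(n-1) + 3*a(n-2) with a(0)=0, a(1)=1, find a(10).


Build bottom-up:
...a(8)=217, a(9)=508, a(10)=1*508+3*217=1159


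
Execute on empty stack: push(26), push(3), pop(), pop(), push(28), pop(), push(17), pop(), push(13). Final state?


push(26) -> [26]
push(3) -> [26, 3]
pop() returns 3 -> [26]
pop() returns 26 -> []
push(28) -> [28]
pop() returns 28 -> []
push(17) -> [17]
pop() returns 17 -> []
push(13) -> [13]
Final stack (bottom to top): [13]


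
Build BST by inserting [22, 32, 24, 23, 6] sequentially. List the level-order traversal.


Root = 22; build tree by BST insertion.
Level-Order traversal: [22, 6, 32, 24, 23]


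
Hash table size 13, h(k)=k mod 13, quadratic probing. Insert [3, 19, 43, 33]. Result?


Insertions: 3->slot 3; 19->slot 6; 43->slot 4; 33->slot 7
Table: [None, None, None, 3, 43, None, 19, 33, None, None, None, None, None]


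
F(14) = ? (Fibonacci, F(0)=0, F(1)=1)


F(n)=F(n-1)+F(n-2)
...F(12)=144, F(13)=233, F(14)=377


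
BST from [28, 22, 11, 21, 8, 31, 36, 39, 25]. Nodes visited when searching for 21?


BST root = 28
Search for 21: compare at each node
Path: [28, 22, 11, 21]


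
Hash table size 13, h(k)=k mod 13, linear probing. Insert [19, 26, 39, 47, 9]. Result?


Insertions: 19->slot 6; 26->slot 0; 39->slot 1; 47->slot 8; 9->slot 9
Table: [26, 39, None, None, None, None, 19, None, 47, 9, None, None, None]


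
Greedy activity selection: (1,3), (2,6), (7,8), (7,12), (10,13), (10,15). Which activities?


Greedy: pick earliest-ending, then skip overlaps.
Selected (3 activities): [(1, 3), (7, 8), (10, 13)]


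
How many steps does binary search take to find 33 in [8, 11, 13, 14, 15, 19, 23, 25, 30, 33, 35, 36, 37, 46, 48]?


Search for 33:
[0,14] mid=7 arr[7]=25
[8,14] mid=11 arr[11]=36
[8,10] mid=9 arr[9]=33
Total: 3 comparisons


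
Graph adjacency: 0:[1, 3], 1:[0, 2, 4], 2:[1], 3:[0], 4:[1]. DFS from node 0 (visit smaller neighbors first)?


DFS stack-based: start with [0]
Visit order: [0, 1, 2, 4, 3]


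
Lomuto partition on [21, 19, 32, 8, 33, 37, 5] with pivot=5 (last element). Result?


Elements <= 5 go left of pivot.
Result: [5, 19, 32, 8, 33, 37, 21], pivot at index 0


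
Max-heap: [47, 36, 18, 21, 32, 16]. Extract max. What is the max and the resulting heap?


Max = 47
Replace root with last, heapify down
Resulting heap: [36, 32, 18, 21, 16]


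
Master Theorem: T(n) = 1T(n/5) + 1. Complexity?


a=1, b=5, c=0. log_5(1)=0 = c=0. Case 2: O(n^c log n) = O(log n)
Complexity: O(log n)


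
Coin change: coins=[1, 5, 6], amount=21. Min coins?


dp[0]=0; dp[i]=1+min(dp[i-c] for c in coins)
...dp[16]=3, dp[17]=3, dp[18]=3, dp[19]=4, dp[20]=4, dp[21]=4
Minimum coins for 21 = 4


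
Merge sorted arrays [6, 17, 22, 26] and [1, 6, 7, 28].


Compare heads, take smaller each step.
Merged: [1, 6, 6, 7, 17, 22, 26, 28]


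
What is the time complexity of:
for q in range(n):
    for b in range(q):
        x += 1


Per nesting level: O(n) * O(n) [triangular over q] = O(n^2)
Complexity: O(n^2)


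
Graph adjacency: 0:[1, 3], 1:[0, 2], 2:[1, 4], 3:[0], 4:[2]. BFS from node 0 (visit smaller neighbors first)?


BFS queue: start with [0]
Visit order: [0, 1, 3, 2, 4]


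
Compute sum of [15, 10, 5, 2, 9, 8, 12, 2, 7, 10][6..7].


Prefix sums: [0, 15, 25, 30, 32, 41, 49, 61, 63, 70, 80]
Sum[6..7] = prefix[8] - prefix[6] = 63 - 49 = 14


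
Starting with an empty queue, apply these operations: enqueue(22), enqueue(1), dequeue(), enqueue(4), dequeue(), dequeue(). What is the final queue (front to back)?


enqueue(22) -> [22]
enqueue(1) -> [22, 1]
dequeue() returns 22 -> [1]
enqueue(4) -> [1, 4]
dequeue() returns 1 -> [4]
dequeue() returns 4 -> []
Final queue (front to back): []


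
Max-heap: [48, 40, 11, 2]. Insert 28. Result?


Append 28: [48, 40, 11, 2, 28]
Bubble up: no swaps needed
Result: [48, 40, 11, 2, 28]


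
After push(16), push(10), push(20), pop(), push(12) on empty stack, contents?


push(16) -> [16]
push(10) -> [16, 10]
push(20) -> [16, 10, 20]
pop() returns 20 -> [16, 10]
push(12) -> [16, 10, 12]
Final stack (bottom to top): [16, 10, 12]


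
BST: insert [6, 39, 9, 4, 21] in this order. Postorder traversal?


Root = 6; build tree by BST insertion.
Postorder traversal: [4, 21, 9, 39, 6]


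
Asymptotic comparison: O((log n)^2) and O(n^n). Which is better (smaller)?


polylogarithmic grows slower than n^n
O((log n)^2) is asymptotically smaller; O(n^n) grows faster


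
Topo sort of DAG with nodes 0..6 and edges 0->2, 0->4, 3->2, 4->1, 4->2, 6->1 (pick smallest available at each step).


Kahn's algorithm, process smallest node first
Order: [0, 3, 4, 2, 5, 6, 1]


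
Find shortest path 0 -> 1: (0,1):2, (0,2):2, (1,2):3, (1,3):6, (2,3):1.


Dijkstra from 0:
Distances: {0: 0, 1: 2, 2: 2, 3: 3}
Shortest distance to 1 = 2, path = [0, 1]


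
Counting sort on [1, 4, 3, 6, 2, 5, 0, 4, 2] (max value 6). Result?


Count array: [1, 1, 2, 1, 2, 1, 1]
Reconstruct: [0, 1, 2, 2, 3, 4, 4, 5, 6]


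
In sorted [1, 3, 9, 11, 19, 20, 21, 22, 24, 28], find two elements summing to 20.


Two pointers: lo=0, hi=9
Found pair: (1, 19) summing to 20


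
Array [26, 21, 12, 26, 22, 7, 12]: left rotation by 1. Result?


Left rotate by 1: [21, 12, 26, 22, 7, 12, 26]


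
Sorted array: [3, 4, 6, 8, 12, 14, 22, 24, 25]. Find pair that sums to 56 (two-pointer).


Two pointers: lo=0, hi=8
No pair sums to 56


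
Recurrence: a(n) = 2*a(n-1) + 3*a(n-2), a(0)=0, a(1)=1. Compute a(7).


Build bottom-up:
...a(5)=61, a(6)=182, a(7)=2*182+3*61=547


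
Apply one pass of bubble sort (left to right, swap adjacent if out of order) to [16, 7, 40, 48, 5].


After one pass: [7, 16, 40, 5, 48]


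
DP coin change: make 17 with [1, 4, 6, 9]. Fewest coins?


dp[0]=0; dp[i]=1+min(dp[i-c] for c in coins)
...dp[12]=2, dp[13]=2, dp[14]=3, dp[15]=2, dp[16]=3, dp[17]=3
Minimum coins for 17 = 3


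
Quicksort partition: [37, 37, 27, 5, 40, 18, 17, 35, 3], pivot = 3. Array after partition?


Elements <= 3 go left of pivot.
Result: [3, 37, 27, 5, 40, 18, 17, 35, 37], pivot at index 0


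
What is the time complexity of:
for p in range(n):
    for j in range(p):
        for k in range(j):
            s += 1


Per nesting level: O(n) * O(n) [triangular over p] * O(n) [triangular over j] = O(n^3)
Complexity: O(n^3)


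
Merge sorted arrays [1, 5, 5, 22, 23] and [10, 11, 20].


Compare heads, take smaller each step.
Merged: [1, 5, 5, 10, 11, 20, 22, 23]


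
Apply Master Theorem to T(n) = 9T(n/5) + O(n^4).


a=9, b=5, c=4. log_5(9)=1.365 < c=4. Case 3: O(n^c) = O(n^4)
Complexity: O(n^4)


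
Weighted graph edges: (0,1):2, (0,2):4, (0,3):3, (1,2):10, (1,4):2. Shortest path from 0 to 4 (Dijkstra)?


Dijkstra from 0:
Distances: {0: 0, 1: 2, 2: 4, 3: 3, 4: 4}
Shortest distance to 4 = 4, path = [0, 1, 4]


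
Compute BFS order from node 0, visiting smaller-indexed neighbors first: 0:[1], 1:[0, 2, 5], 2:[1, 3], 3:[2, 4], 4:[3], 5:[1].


BFS queue: start with [0]
Visit order: [0, 1, 2, 5, 3, 4]


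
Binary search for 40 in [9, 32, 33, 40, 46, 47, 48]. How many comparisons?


Search for 40:
[0,6] mid=3 arr[3]=40
Total: 1 comparisons


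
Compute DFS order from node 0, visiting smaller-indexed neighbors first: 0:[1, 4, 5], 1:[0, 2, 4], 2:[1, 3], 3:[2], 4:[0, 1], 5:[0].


DFS stack-based: start with [0]
Visit order: [0, 1, 2, 3, 4, 5]


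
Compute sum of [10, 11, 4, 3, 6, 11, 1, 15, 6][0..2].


Prefix sums: [0, 10, 21, 25, 28, 34, 45, 46, 61, 67]
Sum[0..2] = prefix[3] - prefix[0] = 25 - 0 = 25


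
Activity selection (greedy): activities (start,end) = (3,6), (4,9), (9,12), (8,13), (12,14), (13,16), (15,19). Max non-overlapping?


Greedy: pick earliest-ending, then skip overlaps.
Selected (4 activities): [(3, 6), (9, 12), (12, 14), (15, 19)]


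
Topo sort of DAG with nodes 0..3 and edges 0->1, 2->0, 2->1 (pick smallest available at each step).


Kahn's algorithm, process smallest node first
Order: [2, 0, 1, 3]


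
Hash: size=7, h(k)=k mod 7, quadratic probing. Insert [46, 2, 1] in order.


Insertions: 46->slot 4; 2->slot 2; 1->slot 1
Table: [None, 1, 2, None, 46, None, None]


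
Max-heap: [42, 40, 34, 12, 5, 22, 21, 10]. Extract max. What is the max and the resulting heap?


Max = 42
Replace root with last, heapify down
Resulting heap: [40, 12, 34, 10, 5, 22, 21]


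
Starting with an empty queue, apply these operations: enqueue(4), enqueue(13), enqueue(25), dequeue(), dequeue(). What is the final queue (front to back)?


enqueue(4) -> [4]
enqueue(13) -> [4, 13]
enqueue(25) -> [4, 13, 25]
dequeue() returns 4 -> [13, 25]
dequeue() returns 13 -> [25]
Final queue (front to back): [25]


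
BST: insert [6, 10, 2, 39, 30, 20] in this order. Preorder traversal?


Root = 6; build tree by BST insertion.
Preorder traversal: [6, 2, 10, 39, 30, 20]


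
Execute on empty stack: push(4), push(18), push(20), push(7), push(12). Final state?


push(4) -> [4]
push(18) -> [4, 18]
push(20) -> [4, 18, 20]
push(7) -> [4, 18, 20, 7]
push(12) -> [4, 18, 20, 7, 12]
Final stack (bottom to top): [4, 18, 20, 7, 12]


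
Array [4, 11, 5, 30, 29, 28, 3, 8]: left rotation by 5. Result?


Left rotate by 5: [28, 3, 8, 4, 11, 5, 30, 29]


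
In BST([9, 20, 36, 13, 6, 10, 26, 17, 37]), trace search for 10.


BST root = 9
Search for 10: compare at each node
Path: [9, 20, 13, 10]


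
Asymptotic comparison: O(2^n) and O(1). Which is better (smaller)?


constant grows slower than exponential
O(1) is asymptotically smaller; O(2^n) grows faster


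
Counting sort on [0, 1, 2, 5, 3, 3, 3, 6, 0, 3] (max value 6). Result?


Count array: [2, 1, 1, 4, 0, 1, 1]
Reconstruct: [0, 0, 1, 2, 3, 3, 3, 3, 5, 6]


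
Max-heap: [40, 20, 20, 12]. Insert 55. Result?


Append 55: [40, 20, 20, 12, 55]
Bubble up: swap idx 4(55) with idx 1(20); swap idx 1(55) with idx 0(40)
Result: [55, 40, 20, 12, 20]


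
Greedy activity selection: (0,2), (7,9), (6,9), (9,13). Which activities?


Greedy: pick earliest-ending, then skip overlaps.
Selected (3 activities): [(0, 2), (7, 9), (9, 13)]


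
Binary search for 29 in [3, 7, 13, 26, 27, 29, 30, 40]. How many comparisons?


Search for 29:
[0,7] mid=3 arr[3]=26
[4,7] mid=5 arr[5]=29
Total: 2 comparisons


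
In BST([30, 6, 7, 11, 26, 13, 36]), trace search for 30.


BST root = 30
Search for 30: compare at each node
Path: [30]


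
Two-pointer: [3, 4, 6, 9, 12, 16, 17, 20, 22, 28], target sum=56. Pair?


Two pointers: lo=0, hi=9
No pair sums to 56


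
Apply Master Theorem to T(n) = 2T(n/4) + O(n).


a=2, b=4, c=1. log_4(2)=0.5 < c=1. Case 3: O(n^c) = O(n)
Complexity: O(n)


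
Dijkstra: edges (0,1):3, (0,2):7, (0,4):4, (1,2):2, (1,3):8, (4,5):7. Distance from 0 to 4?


Dijkstra from 0:
Distances: {0: 0, 1: 3, 2: 5, 3: 11, 4: 4, 5: 11}
Shortest distance to 4 = 4, path = [0, 4]


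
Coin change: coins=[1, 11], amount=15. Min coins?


dp[0]=0; dp[i]=1+min(dp[i-c] for c in coins)
...dp[10]=10, dp[11]=1, dp[12]=2, dp[13]=3, dp[14]=4, dp[15]=5
Minimum coins for 15 = 5


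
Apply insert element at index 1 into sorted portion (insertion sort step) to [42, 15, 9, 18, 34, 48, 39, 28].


After one pass: [15, 42, 9, 18, 34, 48, 39, 28]


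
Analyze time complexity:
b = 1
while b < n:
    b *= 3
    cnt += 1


Per nesting level: O(log n) = O(log n)
Complexity: O(log n)


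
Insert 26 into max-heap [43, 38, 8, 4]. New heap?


Append 26: [43, 38, 8, 4, 26]
Bubble up: no swaps needed
Result: [43, 38, 8, 4, 26]


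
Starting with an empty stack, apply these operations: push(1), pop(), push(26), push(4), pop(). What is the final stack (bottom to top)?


push(1) -> [1]
pop() returns 1 -> []
push(26) -> [26]
push(4) -> [26, 4]
pop() returns 4 -> [26]
Final stack (bottom to top): [26]


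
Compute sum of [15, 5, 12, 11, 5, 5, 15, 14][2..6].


Prefix sums: [0, 15, 20, 32, 43, 48, 53, 68, 82]
Sum[2..6] = prefix[7] - prefix[2] = 68 - 20 = 48


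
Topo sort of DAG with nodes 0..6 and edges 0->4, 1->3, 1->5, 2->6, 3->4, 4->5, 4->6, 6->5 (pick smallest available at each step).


Kahn's algorithm, process smallest node first
Order: [0, 1, 2, 3, 4, 6, 5]


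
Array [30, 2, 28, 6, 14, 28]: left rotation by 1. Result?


Left rotate by 1: [2, 28, 6, 14, 28, 30]


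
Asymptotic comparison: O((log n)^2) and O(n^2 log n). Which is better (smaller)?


polylogarithmic grows slower than n^2 log n
O((log n)^2) is asymptotically smaller; O(n^2 log n) grows faster


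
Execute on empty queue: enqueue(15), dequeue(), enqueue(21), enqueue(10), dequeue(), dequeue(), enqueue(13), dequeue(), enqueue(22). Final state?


enqueue(15) -> [15]
dequeue() returns 15 -> []
enqueue(21) -> [21]
enqueue(10) -> [21, 10]
dequeue() returns 21 -> [10]
dequeue() returns 10 -> []
enqueue(13) -> [13]
dequeue() returns 13 -> []
enqueue(22) -> [22]
Final queue (front to back): [22]


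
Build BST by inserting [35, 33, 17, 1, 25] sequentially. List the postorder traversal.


Root = 35; build tree by BST insertion.
Postorder traversal: [1, 25, 17, 33, 35]


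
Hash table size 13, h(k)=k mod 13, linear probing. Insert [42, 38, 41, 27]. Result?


Insertions: 42->slot 3; 38->slot 12; 41->slot 2; 27->slot 1
Table: [None, 27, 41, 42, None, None, None, None, None, None, None, None, 38]


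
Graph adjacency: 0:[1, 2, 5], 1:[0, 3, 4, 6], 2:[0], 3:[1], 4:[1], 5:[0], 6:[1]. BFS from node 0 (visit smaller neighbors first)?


BFS queue: start with [0]
Visit order: [0, 1, 2, 5, 3, 4, 6]


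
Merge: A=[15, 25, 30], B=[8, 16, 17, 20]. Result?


Compare heads, take smaller each step.
Merged: [8, 15, 16, 17, 20, 25, 30]


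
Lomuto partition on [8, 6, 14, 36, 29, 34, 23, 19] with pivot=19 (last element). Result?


Elements <= 19 go left of pivot.
Result: [8, 6, 14, 19, 29, 34, 23, 36], pivot at index 3


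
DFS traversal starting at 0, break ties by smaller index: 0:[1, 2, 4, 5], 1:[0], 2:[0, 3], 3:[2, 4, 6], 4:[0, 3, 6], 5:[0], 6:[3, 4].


DFS stack-based: start with [0]
Visit order: [0, 1, 2, 3, 4, 6, 5]


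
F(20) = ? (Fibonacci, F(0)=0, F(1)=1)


F(n)=F(n-1)+F(n-2)
...F(18)=2584, F(19)=4181, F(20)=6765


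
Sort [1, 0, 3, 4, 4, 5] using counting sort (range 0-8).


Count array: [1, 1, 0, 1, 2, 1, 0, 0, 0]
Reconstruct: [0, 1, 3, 4, 4, 5]


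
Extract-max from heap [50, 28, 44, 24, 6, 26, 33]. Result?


Max = 50
Replace root with last, heapify down
Resulting heap: [44, 28, 33, 24, 6, 26]


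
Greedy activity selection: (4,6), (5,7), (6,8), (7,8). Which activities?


Greedy: pick earliest-ending, then skip overlaps.
Selected (2 activities): [(4, 6), (6, 8)]


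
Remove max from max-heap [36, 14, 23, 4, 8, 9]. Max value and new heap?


Max = 36
Replace root with last, heapify down
Resulting heap: [23, 14, 9, 4, 8]


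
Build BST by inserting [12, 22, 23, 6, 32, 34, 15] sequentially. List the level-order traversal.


Root = 12; build tree by BST insertion.
Level-Order traversal: [12, 6, 22, 15, 23, 32, 34]


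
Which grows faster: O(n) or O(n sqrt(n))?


linear grows slower than n^1.5
O(n) is asymptotically smaller; O(n sqrt(n)) grows faster


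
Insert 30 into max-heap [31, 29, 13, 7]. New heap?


Append 30: [31, 29, 13, 7, 30]
Bubble up: swap idx 4(30) with idx 1(29)
Result: [31, 30, 13, 7, 29]


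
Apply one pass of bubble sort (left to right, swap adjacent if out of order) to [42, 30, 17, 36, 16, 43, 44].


After one pass: [30, 17, 36, 16, 42, 43, 44]


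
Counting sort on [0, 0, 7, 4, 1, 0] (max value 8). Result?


Count array: [3, 1, 0, 0, 1, 0, 0, 1, 0]
Reconstruct: [0, 0, 0, 1, 4, 7]


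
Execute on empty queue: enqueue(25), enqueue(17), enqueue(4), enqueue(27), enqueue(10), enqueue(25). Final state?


enqueue(25) -> [25]
enqueue(17) -> [25, 17]
enqueue(4) -> [25, 17, 4]
enqueue(27) -> [25, 17, 4, 27]
enqueue(10) -> [25, 17, 4, 27, 10]
enqueue(25) -> [25, 17, 4, 27, 10, 25]
Final queue (front to back): [25, 17, 4, 27, 10, 25]


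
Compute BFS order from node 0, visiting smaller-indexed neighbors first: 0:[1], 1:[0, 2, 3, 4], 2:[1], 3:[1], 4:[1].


BFS queue: start with [0]
Visit order: [0, 1, 2, 3, 4]


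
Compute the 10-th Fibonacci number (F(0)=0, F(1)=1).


F(n)=F(n-1)+F(n-2)
...F(8)=21, F(9)=34, F(10)=55


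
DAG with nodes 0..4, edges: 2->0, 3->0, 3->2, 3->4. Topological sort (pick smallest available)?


Kahn's algorithm, process smallest node first
Order: [1, 3, 2, 0, 4]


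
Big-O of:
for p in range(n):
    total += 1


Per nesting level: O(n) = O(n)
Complexity: O(n)


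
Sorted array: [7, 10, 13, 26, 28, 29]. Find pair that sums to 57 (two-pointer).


Two pointers: lo=0, hi=5
Found pair: (28, 29) summing to 57


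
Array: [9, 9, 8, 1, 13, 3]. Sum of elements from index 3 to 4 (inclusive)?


Prefix sums: [0, 9, 18, 26, 27, 40, 43]
Sum[3..4] = prefix[5] - prefix[3] = 40 - 26 = 14


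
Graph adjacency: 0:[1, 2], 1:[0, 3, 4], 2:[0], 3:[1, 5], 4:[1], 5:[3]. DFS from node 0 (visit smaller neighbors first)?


DFS stack-based: start with [0]
Visit order: [0, 1, 3, 5, 4, 2]


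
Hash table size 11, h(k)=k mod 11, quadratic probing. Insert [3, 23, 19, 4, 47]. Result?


Insertions: 3->slot 3; 23->slot 1; 19->slot 8; 4->slot 4; 47->slot 7
Table: [None, 23, None, 3, 4, None, None, 47, 19, None, None]


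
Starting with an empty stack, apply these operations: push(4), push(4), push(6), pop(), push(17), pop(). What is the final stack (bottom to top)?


push(4) -> [4]
push(4) -> [4, 4]
push(6) -> [4, 4, 6]
pop() returns 6 -> [4, 4]
push(17) -> [4, 4, 17]
pop() returns 17 -> [4, 4]
Final stack (bottom to top): [4, 4]


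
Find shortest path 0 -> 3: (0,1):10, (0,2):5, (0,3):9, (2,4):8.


Dijkstra from 0:
Distances: {0: 0, 1: 10, 2: 5, 3: 9, 4: 13}
Shortest distance to 3 = 9, path = [0, 3]


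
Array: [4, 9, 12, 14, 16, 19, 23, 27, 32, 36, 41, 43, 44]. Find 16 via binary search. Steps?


Search for 16:
[0,12] mid=6 arr[6]=23
[0,5] mid=2 arr[2]=12
[3,5] mid=4 arr[4]=16
Total: 3 comparisons


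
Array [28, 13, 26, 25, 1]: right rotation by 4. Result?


Right rotate by 4: [13, 26, 25, 1, 28]


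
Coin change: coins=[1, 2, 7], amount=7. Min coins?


dp[0]=0; dp[i]=1+min(dp[i-c] for c in coins)
...dp[2]=1, dp[3]=2, dp[4]=2, dp[5]=3, dp[6]=3, dp[7]=1
Minimum coins for 7 = 1


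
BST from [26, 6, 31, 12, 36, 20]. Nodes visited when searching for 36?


BST root = 26
Search for 36: compare at each node
Path: [26, 31, 36]


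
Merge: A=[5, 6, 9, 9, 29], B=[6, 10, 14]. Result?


Compare heads, take smaller each step.
Merged: [5, 6, 6, 9, 9, 10, 14, 29]


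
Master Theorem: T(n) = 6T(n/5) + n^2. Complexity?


a=6, b=5, c=2. log_5(6)=1.113 < c=2. Case 3: O(n^c) = O(n^2)
Complexity: O(n^2)


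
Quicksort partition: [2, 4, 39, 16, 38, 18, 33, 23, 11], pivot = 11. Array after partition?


Elements <= 11 go left of pivot.
Result: [2, 4, 11, 16, 38, 18, 33, 23, 39], pivot at index 2


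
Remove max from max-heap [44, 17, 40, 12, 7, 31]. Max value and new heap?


Max = 44
Replace root with last, heapify down
Resulting heap: [40, 17, 31, 12, 7]


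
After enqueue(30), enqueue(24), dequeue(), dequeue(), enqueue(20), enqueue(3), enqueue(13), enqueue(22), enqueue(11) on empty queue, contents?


enqueue(30) -> [30]
enqueue(24) -> [30, 24]
dequeue() returns 30 -> [24]
dequeue() returns 24 -> []
enqueue(20) -> [20]
enqueue(3) -> [20, 3]
enqueue(13) -> [20, 3, 13]
enqueue(22) -> [20, 3, 13, 22]
enqueue(11) -> [20, 3, 13, 22, 11]
Final queue (front to back): [20, 3, 13, 22, 11]


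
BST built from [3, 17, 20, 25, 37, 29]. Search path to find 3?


BST root = 3
Search for 3: compare at each node
Path: [3]


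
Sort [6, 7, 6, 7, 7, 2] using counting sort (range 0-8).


Count array: [0, 0, 1, 0, 0, 0, 2, 3, 0]
Reconstruct: [2, 6, 6, 7, 7, 7]


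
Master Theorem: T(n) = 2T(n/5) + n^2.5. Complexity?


a=2, b=5, c=2.5. log_5(2)=0.431 < c=2.5. Case 3: O(n^c) = O(n^2.500)
Complexity: O(n^2.500)


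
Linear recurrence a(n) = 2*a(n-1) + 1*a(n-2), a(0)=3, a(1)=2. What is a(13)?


Build bottom-up:
...a(11)=18616, a(12)=44943, a(13)=2*44943+1*18616=108502


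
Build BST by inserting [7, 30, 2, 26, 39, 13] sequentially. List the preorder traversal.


Root = 7; build tree by BST insertion.
Preorder traversal: [7, 2, 30, 26, 13, 39]


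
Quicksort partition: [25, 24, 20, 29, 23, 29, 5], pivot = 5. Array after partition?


Elements <= 5 go left of pivot.
Result: [5, 24, 20, 29, 23, 29, 25], pivot at index 0


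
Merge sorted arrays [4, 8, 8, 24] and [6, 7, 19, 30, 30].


Compare heads, take smaller each step.
Merged: [4, 6, 7, 8, 8, 19, 24, 30, 30]


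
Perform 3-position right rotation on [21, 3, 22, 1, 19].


Right rotate by 3: [22, 1, 19, 21, 3]


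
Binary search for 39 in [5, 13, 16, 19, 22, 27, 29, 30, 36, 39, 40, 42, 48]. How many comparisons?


Search for 39:
[0,12] mid=6 arr[6]=29
[7,12] mid=9 arr[9]=39
Total: 2 comparisons


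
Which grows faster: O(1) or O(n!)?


constant grows slower than factorial
O(1) is asymptotically smaller; O(n!) grows faster


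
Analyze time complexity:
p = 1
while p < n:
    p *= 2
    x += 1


Per nesting level: O(log n) = O(log n)
Complexity: O(log n)


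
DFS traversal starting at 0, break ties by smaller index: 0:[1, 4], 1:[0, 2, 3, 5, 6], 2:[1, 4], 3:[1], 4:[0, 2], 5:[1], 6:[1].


DFS stack-based: start with [0]
Visit order: [0, 1, 2, 4, 3, 5, 6]


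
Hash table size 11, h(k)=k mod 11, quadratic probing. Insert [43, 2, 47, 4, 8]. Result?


Insertions: 43->slot 10; 2->slot 2; 47->slot 3; 4->slot 4; 8->slot 8
Table: [None, None, 2, 47, 4, None, None, None, 8, None, 43]


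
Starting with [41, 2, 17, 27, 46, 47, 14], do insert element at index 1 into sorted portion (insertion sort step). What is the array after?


After one pass: [2, 41, 17, 27, 46, 47, 14]


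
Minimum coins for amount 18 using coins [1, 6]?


dp[0]=0; dp[i]=1+min(dp[i-c] for c in coins)
...dp[13]=3, dp[14]=4, dp[15]=5, dp[16]=6, dp[17]=7, dp[18]=3
Minimum coins for 18 = 3


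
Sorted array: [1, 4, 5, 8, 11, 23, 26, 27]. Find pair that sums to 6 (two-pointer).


Two pointers: lo=0, hi=7
Found pair: (1, 5) summing to 6


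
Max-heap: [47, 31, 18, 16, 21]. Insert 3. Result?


Append 3: [47, 31, 18, 16, 21, 3]
Bubble up: no swaps needed
Result: [47, 31, 18, 16, 21, 3]


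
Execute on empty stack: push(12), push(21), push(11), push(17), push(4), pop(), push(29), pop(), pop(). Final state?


push(12) -> [12]
push(21) -> [12, 21]
push(11) -> [12, 21, 11]
push(17) -> [12, 21, 11, 17]
push(4) -> [12, 21, 11, 17, 4]
pop() returns 4 -> [12, 21, 11, 17]
push(29) -> [12, 21, 11, 17, 29]
pop() returns 29 -> [12, 21, 11, 17]
pop() returns 17 -> [12, 21, 11]
Final stack (bottom to top): [12, 21, 11]


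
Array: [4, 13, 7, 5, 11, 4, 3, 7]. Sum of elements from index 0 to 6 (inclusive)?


Prefix sums: [0, 4, 17, 24, 29, 40, 44, 47, 54]
Sum[0..6] = prefix[7] - prefix[0] = 47 - 0 = 47


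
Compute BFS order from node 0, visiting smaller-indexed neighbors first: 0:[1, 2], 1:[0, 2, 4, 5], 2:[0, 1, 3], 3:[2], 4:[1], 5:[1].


BFS queue: start with [0]
Visit order: [0, 1, 2, 4, 5, 3]


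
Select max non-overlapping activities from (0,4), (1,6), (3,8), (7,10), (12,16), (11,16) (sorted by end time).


Greedy: pick earliest-ending, then skip overlaps.
Selected (3 activities): [(0, 4), (7, 10), (12, 16)]


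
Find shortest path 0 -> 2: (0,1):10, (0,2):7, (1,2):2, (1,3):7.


Dijkstra from 0:
Distances: {0: 0, 1: 9, 2: 7, 3: 16}
Shortest distance to 2 = 7, path = [0, 2]


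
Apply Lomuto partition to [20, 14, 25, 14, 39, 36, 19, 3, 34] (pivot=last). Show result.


Elements <= 34 go left of pivot.
Result: [20, 14, 25, 14, 19, 3, 34, 36, 39], pivot at index 6


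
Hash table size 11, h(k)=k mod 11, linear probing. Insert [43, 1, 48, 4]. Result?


Insertions: 43->slot 10; 1->slot 1; 48->slot 4; 4->slot 5
Table: [None, 1, None, None, 48, 4, None, None, None, None, 43]


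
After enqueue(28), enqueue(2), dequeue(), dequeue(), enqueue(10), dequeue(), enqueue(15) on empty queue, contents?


enqueue(28) -> [28]
enqueue(2) -> [28, 2]
dequeue() returns 28 -> [2]
dequeue() returns 2 -> []
enqueue(10) -> [10]
dequeue() returns 10 -> []
enqueue(15) -> [15]
Final queue (front to back): [15]


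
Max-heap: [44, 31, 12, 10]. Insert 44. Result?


Append 44: [44, 31, 12, 10, 44]
Bubble up: swap idx 4(44) with idx 1(31)
Result: [44, 44, 12, 10, 31]


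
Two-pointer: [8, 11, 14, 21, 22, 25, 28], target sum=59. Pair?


Two pointers: lo=0, hi=6
No pair sums to 59


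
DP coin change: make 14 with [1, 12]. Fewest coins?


dp[0]=0; dp[i]=1+min(dp[i-c] for c in coins)
...dp[9]=9, dp[10]=10, dp[11]=11, dp[12]=1, dp[13]=2, dp[14]=3
Minimum coins for 14 = 3


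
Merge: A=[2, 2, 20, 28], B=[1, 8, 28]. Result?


Compare heads, take smaller each step.
Merged: [1, 2, 2, 8, 20, 28, 28]


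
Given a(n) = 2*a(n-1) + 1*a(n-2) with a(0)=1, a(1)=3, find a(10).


Build bottom-up:
...a(8)=1393, a(9)=3363, a(10)=2*3363+1*1393=8119


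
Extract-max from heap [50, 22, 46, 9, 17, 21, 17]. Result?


Max = 50
Replace root with last, heapify down
Resulting heap: [46, 22, 21, 9, 17, 17]


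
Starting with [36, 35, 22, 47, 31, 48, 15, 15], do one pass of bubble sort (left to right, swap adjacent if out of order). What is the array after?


After one pass: [35, 22, 36, 31, 47, 15, 15, 48]


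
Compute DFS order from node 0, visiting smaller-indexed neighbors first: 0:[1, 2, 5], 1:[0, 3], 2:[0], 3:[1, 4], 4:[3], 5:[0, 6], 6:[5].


DFS stack-based: start with [0]
Visit order: [0, 1, 3, 4, 2, 5, 6]


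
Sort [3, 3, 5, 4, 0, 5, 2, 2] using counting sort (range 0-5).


Count array: [1, 0, 2, 2, 1, 2]
Reconstruct: [0, 2, 2, 3, 3, 4, 5, 5]


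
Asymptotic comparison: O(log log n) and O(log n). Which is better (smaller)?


double-logarithmic grows slower than logarithmic
O(log log n) is asymptotically smaller; O(log n) grows faster


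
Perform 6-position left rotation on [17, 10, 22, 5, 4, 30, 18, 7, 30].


Left rotate by 6: [18, 7, 30, 17, 10, 22, 5, 4, 30]


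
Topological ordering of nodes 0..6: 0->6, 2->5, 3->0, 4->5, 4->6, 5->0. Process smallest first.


Kahn's algorithm, process smallest node first
Order: [1, 2, 3, 4, 5, 0, 6]


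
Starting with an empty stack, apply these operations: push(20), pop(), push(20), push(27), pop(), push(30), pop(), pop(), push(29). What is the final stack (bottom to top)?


push(20) -> [20]
pop() returns 20 -> []
push(20) -> [20]
push(27) -> [20, 27]
pop() returns 27 -> [20]
push(30) -> [20, 30]
pop() returns 30 -> [20]
pop() returns 20 -> []
push(29) -> [29]
Final stack (bottom to top): [29]


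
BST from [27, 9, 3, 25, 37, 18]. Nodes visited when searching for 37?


BST root = 27
Search for 37: compare at each node
Path: [27, 37]


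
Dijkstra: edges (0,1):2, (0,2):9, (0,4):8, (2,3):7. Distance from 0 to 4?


Dijkstra from 0:
Distances: {0: 0, 1: 2, 2: 9, 3: 16, 4: 8}
Shortest distance to 4 = 8, path = [0, 4]


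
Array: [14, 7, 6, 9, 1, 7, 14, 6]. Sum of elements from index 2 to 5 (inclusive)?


Prefix sums: [0, 14, 21, 27, 36, 37, 44, 58, 64]
Sum[2..5] = prefix[6] - prefix[2] = 44 - 21 = 23


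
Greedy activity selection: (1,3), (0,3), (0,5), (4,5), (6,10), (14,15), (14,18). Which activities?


Greedy: pick earliest-ending, then skip overlaps.
Selected (4 activities): [(1, 3), (4, 5), (6, 10), (14, 15)]


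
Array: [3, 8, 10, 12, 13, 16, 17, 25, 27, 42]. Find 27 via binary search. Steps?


Search for 27:
[0,9] mid=4 arr[4]=13
[5,9] mid=7 arr[7]=25
[8,9] mid=8 arr[8]=27
Total: 3 comparisons


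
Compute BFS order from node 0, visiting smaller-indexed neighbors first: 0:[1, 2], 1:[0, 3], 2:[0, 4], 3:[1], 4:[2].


BFS queue: start with [0]
Visit order: [0, 1, 2, 3, 4]


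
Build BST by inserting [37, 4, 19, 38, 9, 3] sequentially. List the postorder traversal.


Root = 37; build tree by BST insertion.
Postorder traversal: [3, 9, 19, 4, 38, 37]


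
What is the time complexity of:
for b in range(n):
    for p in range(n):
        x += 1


Per nesting level: O(n) * O(n) = O(n^2)
Complexity: O(n^2)


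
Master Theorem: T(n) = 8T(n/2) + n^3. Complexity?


a=8, b=2, c=3. log_2(8)=3 = c=3. Case 2: O(n^c log n) = O(n^3 log n)
Complexity: O(n^3 log n)


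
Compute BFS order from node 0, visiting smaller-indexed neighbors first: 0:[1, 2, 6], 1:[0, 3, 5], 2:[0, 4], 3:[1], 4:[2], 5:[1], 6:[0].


BFS queue: start with [0]
Visit order: [0, 1, 2, 6, 3, 5, 4]


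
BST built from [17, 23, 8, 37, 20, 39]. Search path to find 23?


BST root = 17
Search for 23: compare at each node
Path: [17, 23]


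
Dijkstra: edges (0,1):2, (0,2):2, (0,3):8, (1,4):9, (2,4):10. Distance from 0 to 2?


Dijkstra from 0:
Distances: {0: 0, 1: 2, 2: 2, 3: 8, 4: 11}
Shortest distance to 2 = 2, path = [0, 2]


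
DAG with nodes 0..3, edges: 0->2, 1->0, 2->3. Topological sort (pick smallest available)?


Kahn's algorithm, process smallest node first
Order: [1, 0, 2, 3]


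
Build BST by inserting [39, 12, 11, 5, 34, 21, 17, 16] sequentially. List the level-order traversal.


Root = 39; build tree by BST insertion.
Level-Order traversal: [39, 12, 11, 34, 5, 21, 17, 16]


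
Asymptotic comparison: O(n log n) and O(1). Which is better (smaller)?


constant grows slower than linearithmic
O(1) is asymptotically smaller; O(n log n) grows faster


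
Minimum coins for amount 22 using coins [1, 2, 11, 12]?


dp[0]=0; dp[i]=1+min(dp[i-c] for c in coins)
...dp[17]=4, dp[18]=4, dp[19]=5, dp[20]=5, dp[21]=6, dp[22]=2
Minimum coins for 22 = 2


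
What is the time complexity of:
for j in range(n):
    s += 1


Per nesting level: O(n) = O(n)
Complexity: O(n)


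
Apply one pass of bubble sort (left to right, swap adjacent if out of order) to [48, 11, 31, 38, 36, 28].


After one pass: [11, 31, 38, 36, 28, 48]


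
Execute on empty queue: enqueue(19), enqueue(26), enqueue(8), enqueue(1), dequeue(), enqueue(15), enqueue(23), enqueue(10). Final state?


enqueue(19) -> [19]
enqueue(26) -> [19, 26]
enqueue(8) -> [19, 26, 8]
enqueue(1) -> [19, 26, 8, 1]
dequeue() returns 19 -> [26, 8, 1]
enqueue(15) -> [26, 8, 1, 15]
enqueue(23) -> [26, 8, 1, 15, 23]
enqueue(10) -> [26, 8, 1, 15, 23, 10]
Final queue (front to back): [26, 8, 1, 15, 23, 10]
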